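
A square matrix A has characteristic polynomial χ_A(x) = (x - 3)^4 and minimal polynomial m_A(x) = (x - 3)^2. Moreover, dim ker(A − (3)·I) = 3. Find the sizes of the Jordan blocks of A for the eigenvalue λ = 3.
Block sizes for λ = 3: [2, 1, 1]

Step 1 — from the characteristic polynomial, algebraic multiplicity of λ = 3 is 4. From dim ker(A − (3)·I) = 3, there are exactly 3 Jordan blocks for λ = 3.
Step 2 — from the minimal polynomial, the factor (x − 3)^2 tells us the largest block for λ = 3 has size 2.
Step 3 — with total size 4, 3 blocks, and largest block 2, the block sizes (in nonincreasing order) are [2, 1, 1].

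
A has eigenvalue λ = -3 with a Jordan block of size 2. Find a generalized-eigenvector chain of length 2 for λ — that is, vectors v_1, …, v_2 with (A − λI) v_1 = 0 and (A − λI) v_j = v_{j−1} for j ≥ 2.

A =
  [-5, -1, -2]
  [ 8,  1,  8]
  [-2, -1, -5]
A Jordan chain for λ = -3 of length 2:
v_1 = (-2, 8, -2)ᵀ
v_2 = (1, 0, 0)ᵀ

Let N = A − (-3)·I. We want v_2 with N^2 v_2 = 0 but N^1 v_2 ≠ 0; then v_{j-1} := N · v_j for j = 2, …, 2.

Pick v_2 = (1, 0, 0)ᵀ.
Then v_1 = N · v_2 = (-2, 8, -2)ᵀ.

Sanity check: (A − (-3)·I) v_1 = (0, 0, 0)ᵀ = 0. ✓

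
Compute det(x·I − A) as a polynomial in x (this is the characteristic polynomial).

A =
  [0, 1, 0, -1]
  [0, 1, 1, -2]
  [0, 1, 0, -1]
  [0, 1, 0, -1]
x^4

Expanding det(x·I − A) (e.g. by cofactor expansion or by noting that A is similar to its Jordan form J, which has the same characteristic polynomial as A) gives
  χ_A(x) = x^4
which factors as x^4. The eigenvalues (with algebraic multiplicities) are λ = 0 with multiplicity 4.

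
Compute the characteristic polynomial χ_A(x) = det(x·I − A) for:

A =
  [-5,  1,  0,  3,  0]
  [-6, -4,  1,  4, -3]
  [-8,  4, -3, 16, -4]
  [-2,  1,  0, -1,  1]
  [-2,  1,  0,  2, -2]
x^5 + 15*x^4 + 90*x^3 + 270*x^2 + 405*x + 243

Expanding det(x·I − A) (e.g. by cofactor expansion or by noting that A is similar to its Jordan form J, which has the same characteristic polynomial as A) gives
  χ_A(x) = x^5 + 15*x^4 + 90*x^3 + 270*x^2 + 405*x + 243
which factors as (x + 3)^5. The eigenvalues (with algebraic multiplicities) are λ = -3 with multiplicity 5.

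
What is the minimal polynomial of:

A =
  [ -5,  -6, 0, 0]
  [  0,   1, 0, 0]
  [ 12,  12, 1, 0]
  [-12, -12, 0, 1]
x^2 + 4*x - 5

The characteristic polynomial is χ_A(x) = (x - 1)^3*(x + 5), so the eigenvalues are known. The minimal polynomial is
  m_A(x) = Π_λ (x − λ)^{k_λ}
where k_λ is the size of the *largest* Jordan block for λ (equivalently, the smallest k with (A − λI)^k v = 0 for every generalised eigenvector v of λ).

  λ = -5: largest Jordan block has size 1, contributing (x + 5)
  λ = 1: largest Jordan block has size 1, contributing (x − 1)

So m_A(x) = (x - 1)*(x + 5) = x^2 + 4*x - 5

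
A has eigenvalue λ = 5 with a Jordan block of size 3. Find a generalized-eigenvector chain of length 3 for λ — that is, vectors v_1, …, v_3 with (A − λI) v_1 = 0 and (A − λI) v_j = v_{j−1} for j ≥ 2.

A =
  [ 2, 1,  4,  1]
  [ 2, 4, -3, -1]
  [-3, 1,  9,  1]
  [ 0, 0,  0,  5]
A Jordan chain for λ = 5 of length 3:
v_1 = (-1, 1, -1, 0)ᵀ
v_2 = (-3, 2, -3, 0)ᵀ
v_3 = (1, 0, 0, 0)ᵀ

Let N = A − (5)·I. We want v_3 with N^3 v_3 = 0 but N^2 v_3 ≠ 0; then v_{j-1} := N · v_j for j = 3, …, 2.

Pick v_3 = (1, 0, 0, 0)ᵀ.
Then v_2 = N · v_3 = (-3, 2, -3, 0)ᵀ.
Then v_1 = N · v_2 = (-1, 1, -1, 0)ᵀ.

Sanity check: (A − (5)·I) v_1 = (0, 0, 0, 0)ᵀ = 0. ✓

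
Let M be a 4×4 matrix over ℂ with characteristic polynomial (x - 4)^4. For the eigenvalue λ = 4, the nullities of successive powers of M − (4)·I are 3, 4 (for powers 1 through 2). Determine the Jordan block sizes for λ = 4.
Block sizes for λ = 4: [2, 1, 1]

From the dimensions of kernels of powers, the number of Jordan blocks of size at least j is d_j − d_{j−1} where d_j = dim ker(N^j) (with d_0 = 0). Computing the differences gives [3, 1].
The number of blocks of size exactly k is (#blocks of size ≥ k) − (#blocks of size ≥ k + 1), so the partition is: 2 block(s) of size 1, 1 block(s) of size 2.
In nonincreasing order the block sizes are [2, 1, 1].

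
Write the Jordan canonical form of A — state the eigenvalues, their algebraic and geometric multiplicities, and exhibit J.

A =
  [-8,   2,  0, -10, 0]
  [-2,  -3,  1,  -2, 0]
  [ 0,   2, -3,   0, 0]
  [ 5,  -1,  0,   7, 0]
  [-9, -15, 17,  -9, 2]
J_3(-3) ⊕ J_1(2) ⊕ J_1(2)

The characteristic polynomial is
  det(x·I − A) = x^5 + 5*x^4 - 5*x^3 - 45*x^2 + 108 = (x - 2)^2*(x + 3)^3

Eigenvalues and multiplicities (the geometric multiplicity of λ is n − rank(A − λI), which equals the number of Jordan blocks for λ):
  λ = -3: algebraic multiplicity = 3, geometric multiplicity = 1
  λ = 2: algebraic multiplicity = 2, geometric multiplicity = 2

Determining the block sizes for each eigenvalue:
  λ = -3: one block (gm = 1), so the single block has size am = 3 → block sizes [3]
  λ = 2: gm = am = 2, so every block has size 1 → block sizes [1, 1]

Assembling the blocks gives a Jordan form
J =
  [-3,  1,  0, 0, 0]
  [ 0, -3,  1, 0, 0]
  [ 0,  0, -3, 0, 0]
  [ 0,  0,  0, 2, 0]
  [ 0,  0,  0, 0, 2]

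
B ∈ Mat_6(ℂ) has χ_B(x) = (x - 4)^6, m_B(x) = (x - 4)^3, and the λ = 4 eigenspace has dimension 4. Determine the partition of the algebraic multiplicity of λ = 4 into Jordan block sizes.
Block sizes for λ = 4: [3, 1, 1, 1]

Step 1 — from the characteristic polynomial, algebraic multiplicity of λ = 4 is 6. From dim ker(B − (4)·I) = 4, there are exactly 4 Jordan blocks for λ = 4.
Step 2 — from the minimal polynomial, the factor (x − 4)^3 tells us the largest block for λ = 4 has size 3.
Step 3 — with total size 6, 4 blocks, and largest block 3, the block sizes (in nonincreasing order) are [3, 1, 1, 1].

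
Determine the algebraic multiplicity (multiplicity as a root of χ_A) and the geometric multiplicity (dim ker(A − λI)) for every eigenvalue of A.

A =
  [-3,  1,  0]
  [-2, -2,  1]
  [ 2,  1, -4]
λ = -3: alg = 3, geom = 1

Step 1 — factor the characteristic polynomial to read off the algebraic multiplicities:
  χ_A(x) = (x + 3)^3

Step 2 — compute geometric multiplicities via the rank-nullity identity g(λ) = n − rank(A − λI):
  rank(A − (-3)·I) = 2, so dim ker(A − (-3)·I) = n − 2 = 1

Summary:
  λ = -3: algebraic multiplicity = 3, geometric multiplicity = 1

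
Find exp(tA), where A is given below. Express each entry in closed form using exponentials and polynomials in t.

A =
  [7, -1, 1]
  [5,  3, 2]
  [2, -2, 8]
e^{tA} =
  [-t^2*exp(6*t) + t*exp(6*t) + exp(6*t), -t*exp(6*t), t^2*exp(6*t)/2 + t*exp(6*t)]
  [-3*t^2*exp(6*t) + 5*t*exp(6*t), -3*t*exp(6*t) + exp(6*t), 3*t^2*exp(6*t)/2 + 2*t*exp(6*t)]
  [-2*t^2*exp(6*t) + 2*t*exp(6*t), -2*t*exp(6*t), t^2*exp(6*t) + 2*t*exp(6*t) + exp(6*t)]

Strategy: write A = P · J · P⁻¹ where J is a Jordan canonical form, so e^{tA} = P · e^{tJ} · P⁻¹, and e^{tJ} can be computed block-by-block.

A has Jordan form
J =
  [6, 1, 0]
  [0, 6, 1]
  [0, 0, 6]
(up to reordering of blocks).

Per-block formulas:
  For a 3×3 Jordan block J_3(6): exp(t · J_3(6)) = e^(6t)·(I + t·N + (t^2/2)·N^2), where N is the 3×3 nilpotent shift.

After assembling e^{tJ} and conjugating by P, we get:

e^{tA} =
  [-t^2*exp(6*t) + t*exp(6*t) + exp(6*t), -t*exp(6*t), t^2*exp(6*t)/2 + t*exp(6*t)]
  [-3*t^2*exp(6*t) + 5*t*exp(6*t), -3*t*exp(6*t) + exp(6*t), 3*t^2*exp(6*t)/2 + 2*t*exp(6*t)]
  [-2*t^2*exp(6*t) + 2*t*exp(6*t), -2*t*exp(6*t), t^2*exp(6*t) + 2*t*exp(6*t) + exp(6*t)]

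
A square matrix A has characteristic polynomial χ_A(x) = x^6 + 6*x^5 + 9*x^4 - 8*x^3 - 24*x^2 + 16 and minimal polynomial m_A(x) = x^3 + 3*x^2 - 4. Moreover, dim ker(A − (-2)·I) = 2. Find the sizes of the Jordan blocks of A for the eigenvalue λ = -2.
Block sizes for λ = -2: [2, 2]

Step 1 — from the characteristic polynomial, algebraic multiplicity of λ = -2 is 4. From dim ker(A − (-2)·I) = 2, there are exactly 2 Jordan blocks for λ = -2.
Step 2 — from the minimal polynomial, the factor (x + 2)^2 tells us the largest block for λ = -2 has size 2.
Step 3 — with total size 4, 2 blocks, and largest block 2, the block sizes (in nonincreasing order) are [2, 2].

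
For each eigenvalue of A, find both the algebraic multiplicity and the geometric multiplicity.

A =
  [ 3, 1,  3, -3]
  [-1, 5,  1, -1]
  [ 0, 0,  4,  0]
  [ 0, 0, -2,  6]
λ = 4: alg = 3, geom = 2; λ = 6: alg = 1, geom = 1

Step 1 — factor the characteristic polynomial to read off the algebraic multiplicities:
  χ_A(x) = (x - 6)*(x - 4)^3

Step 2 — compute geometric multiplicities via the rank-nullity identity g(λ) = n − rank(A − λI):
  rank(A − (4)·I) = 2, so dim ker(A − (4)·I) = n − 2 = 2
  rank(A − (6)·I) = 3, so dim ker(A − (6)·I) = n − 3 = 1

Summary:
  λ = 4: algebraic multiplicity = 3, geometric multiplicity = 2
  λ = 6: algebraic multiplicity = 1, geometric multiplicity = 1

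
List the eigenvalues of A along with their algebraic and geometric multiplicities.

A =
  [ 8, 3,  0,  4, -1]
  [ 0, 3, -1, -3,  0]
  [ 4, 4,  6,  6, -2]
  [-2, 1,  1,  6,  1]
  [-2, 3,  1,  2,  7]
λ = 6: alg = 5, geom = 2

Step 1 — factor the characteristic polynomial to read off the algebraic multiplicities:
  χ_A(x) = (x - 6)^5

Step 2 — compute geometric multiplicities via the rank-nullity identity g(λ) = n − rank(A − λI):
  rank(A − (6)·I) = 3, so dim ker(A − (6)·I) = n − 3 = 2

Summary:
  λ = 6: algebraic multiplicity = 5, geometric multiplicity = 2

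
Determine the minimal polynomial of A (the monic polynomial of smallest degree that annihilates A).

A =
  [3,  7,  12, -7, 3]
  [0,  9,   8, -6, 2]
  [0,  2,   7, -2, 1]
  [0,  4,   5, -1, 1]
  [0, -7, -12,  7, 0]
x^4 - 15*x^3 + 84*x^2 - 208*x + 192

The characteristic polynomial is χ_A(x) = (x - 4)^3*(x - 3)^2, so the eigenvalues are known. The minimal polynomial is
  m_A(x) = Π_λ (x − λ)^{k_λ}
where k_λ is the size of the *largest* Jordan block for λ (equivalently, the smallest k with (A − λI)^k v = 0 for every generalised eigenvector v of λ).

  λ = 3: largest Jordan block has size 1, contributing (x − 3)
  λ = 4: largest Jordan block has size 3, contributing (x − 4)^3

So m_A(x) = (x - 4)^3*(x - 3) = x^4 - 15*x^3 + 84*x^2 - 208*x + 192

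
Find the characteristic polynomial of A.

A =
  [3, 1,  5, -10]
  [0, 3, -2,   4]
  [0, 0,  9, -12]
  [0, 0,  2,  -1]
x^4 - 14*x^3 + 72*x^2 - 162*x + 135

Expanding det(x·I − A) (e.g. by cofactor expansion or by noting that A is similar to its Jordan form J, which has the same characteristic polynomial as A) gives
  χ_A(x) = x^4 - 14*x^3 + 72*x^2 - 162*x + 135
which factors as (x - 5)*(x - 3)^3. The eigenvalues (with algebraic multiplicities) are λ = 3 with multiplicity 3, λ = 5 with multiplicity 1.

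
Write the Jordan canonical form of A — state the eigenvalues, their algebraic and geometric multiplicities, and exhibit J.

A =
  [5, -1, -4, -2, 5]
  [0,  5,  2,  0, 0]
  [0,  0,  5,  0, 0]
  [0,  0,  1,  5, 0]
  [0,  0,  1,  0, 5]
J_3(5) ⊕ J_1(5) ⊕ J_1(5)

The characteristic polynomial is
  det(x·I − A) = x^5 - 25*x^4 + 250*x^3 - 1250*x^2 + 3125*x - 3125 = (x - 5)^5

Eigenvalues and multiplicities (the geometric multiplicity of λ is n − rank(A − λI), which equals the number of Jordan blocks for λ):
  λ = 5: algebraic multiplicity = 5, geometric multiplicity = 3

Determining the block sizes for each eigenvalue:
  λ = 5: with am = 5 and gm = 3, the partition is not yet determined (e.g. several partitions of 5 into 3 parts exist). Let N = A − (5)·I. Computing rank(N^1) = 2, rank(N^2) = 1, rank(N^3) = 0; the number of blocks of size ≥ j is rank(N^{j−1}) − rank(N^j), giving [3, 1, 1]. So we have 1 block(s) of size 3, 2 block(s) of size 1 → block sizes [3, 1, 1]

Assembling the blocks gives a Jordan form
J =
  [5, 1, 0, 0, 0]
  [0, 5, 1, 0, 0]
  [0, 0, 5, 0, 0]
  [0, 0, 0, 5, 0]
  [0, 0, 0, 0, 5]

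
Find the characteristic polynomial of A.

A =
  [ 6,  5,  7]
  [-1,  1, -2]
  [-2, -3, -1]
x^3 - 6*x^2 + 12*x - 8

Expanding det(x·I − A) (e.g. by cofactor expansion or by noting that A is similar to its Jordan form J, which has the same characteristic polynomial as A) gives
  χ_A(x) = x^3 - 6*x^2 + 12*x - 8
which factors as (x - 2)^3. The eigenvalues (with algebraic multiplicities) are λ = 2 with multiplicity 3.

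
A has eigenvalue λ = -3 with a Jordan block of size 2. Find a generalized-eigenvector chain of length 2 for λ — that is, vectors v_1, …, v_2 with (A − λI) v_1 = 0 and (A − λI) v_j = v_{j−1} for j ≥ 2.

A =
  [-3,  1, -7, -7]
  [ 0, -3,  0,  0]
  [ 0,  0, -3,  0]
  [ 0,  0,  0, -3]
A Jordan chain for λ = -3 of length 2:
v_1 = (1, 0, 0, 0)ᵀ
v_2 = (0, 1, 0, 0)ᵀ

Let N = A − (-3)·I. We want v_2 with N^2 v_2 = 0 but N^1 v_2 ≠ 0; then v_{j-1} := N · v_j for j = 2, …, 2.

Pick v_2 = (0, 1, 0, 0)ᵀ.
Then v_1 = N · v_2 = (1, 0, 0, 0)ᵀ.

Sanity check: (A − (-3)·I) v_1 = (0, 0, 0, 0)ᵀ = 0. ✓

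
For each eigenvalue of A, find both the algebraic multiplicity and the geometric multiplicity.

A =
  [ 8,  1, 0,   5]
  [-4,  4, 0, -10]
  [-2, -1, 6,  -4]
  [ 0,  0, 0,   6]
λ = 6: alg = 4, geom = 2

Step 1 — factor the characteristic polynomial to read off the algebraic multiplicities:
  χ_A(x) = (x - 6)^4

Step 2 — compute geometric multiplicities via the rank-nullity identity g(λ) = n − rank(A − λI):
  rank(A − (6)·I) = 2, so dim ker(A − (6)·I) = n − 2 = 2

Summary:
  λ = 6: algebraic multiplicity = 4, geometric multiplicity = 2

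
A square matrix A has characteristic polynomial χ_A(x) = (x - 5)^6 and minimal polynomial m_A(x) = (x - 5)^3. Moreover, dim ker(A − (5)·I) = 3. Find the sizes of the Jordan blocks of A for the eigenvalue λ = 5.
Block sizes for λ = 5: [3, 2, 1]

Step 1 — from the characteristic polynomial, algebraic multiplicity of λ = 5 is 6. From dim ker(A − (5)·I) = 3, there are exactly 3 Jordan blocks for λ = 5.
Step 2 — from the minimal polynomial, the factor (x − 5)^3 tells us the largest block for λ = 5 has size 3.
Step 3 — with total size 6, 3 blocks, and largest block 3, the block sizes (in nonincreasing order) are [3, 2, 1].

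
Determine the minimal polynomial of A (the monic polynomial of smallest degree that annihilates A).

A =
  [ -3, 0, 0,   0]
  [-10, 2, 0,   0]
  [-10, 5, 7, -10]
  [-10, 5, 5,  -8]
x^2 + x - 6

The characteristic polynomial is χ_A(x) = (x - 2)^2*(x + 3)^2, so the eigenvalues are known. The minimal polynomial is
  m_A(x) = Π_λ (x − λ)^{k_λ}
where k_λ is the size of the *largest* Jordan block for λ (equivalently, the smallest k with (A − λI)^k v = 0 for every generalised eigenvector v of λ).

  λ = -3: largest Jordan block has size 1, contributing (x + 3)
  λ = 2: largest Jordan block has size 1, contributing (x − 2)

So m_A(x) = (x - 2)*(x + 3) = x^2 + x - 6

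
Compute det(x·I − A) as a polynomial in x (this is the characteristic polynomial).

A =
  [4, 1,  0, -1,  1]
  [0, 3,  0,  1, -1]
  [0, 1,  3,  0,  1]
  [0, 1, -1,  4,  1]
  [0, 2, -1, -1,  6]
x^5 - 20*x^4 + 160*x^3 - 640*x^2 + 1280*x - 1024

Expanding det(x·I − A) (e.g. by cofactor expansion or by noting that A is similar to its Jordan form J, which has the same characteristic polynomial as A) gives
  χ_A(x) = x^5 - 20*x^4 + 160*x^3 - 640*x^2 + 1280*x - 1024
which factors as (x - 4)^5. The eigenvalues (with algebraic multiplicities) are λ = 4 with multiplicity 5.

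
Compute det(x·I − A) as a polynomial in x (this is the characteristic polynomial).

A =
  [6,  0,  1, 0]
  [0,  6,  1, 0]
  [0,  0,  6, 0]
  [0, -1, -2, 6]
x^4 - 24*x^3 + 216*x^2 - 864*x + 1296

Expanding det(x·I − A) (e.g. by cofactor expansion or by noting that A is similar to its Jordan form J, which has the same characteristic polynomial as A) gives
  χ_A(x) = x^4 - 24*x^3 + 216*x^2 - 864*x + 1296
which factors as (x - 6)^4. The eigenvalues (with algebraic multiplicities) are λ = 6 with multiplicity 4.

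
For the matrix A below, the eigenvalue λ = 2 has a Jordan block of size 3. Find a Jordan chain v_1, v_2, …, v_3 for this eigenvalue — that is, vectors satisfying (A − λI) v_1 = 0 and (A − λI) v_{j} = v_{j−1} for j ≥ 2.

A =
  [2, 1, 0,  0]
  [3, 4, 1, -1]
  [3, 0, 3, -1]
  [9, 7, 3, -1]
A Jordan chain for λ = 2 of length 3:
v_1 = (3, 0, -6, 3)ᵀ
v_2 = (0, 3, 3, 9)ᵀ
v_3 = (1, 0, 0, 0)ᵀ

Let N = A − (2)·I. We want v_3 with N^3 v_3 = 0 but N^2 v_3 ≠ 0; then v_{j-1} := N · v_j for j = 3, …, 2.

Pick v_3 = (1, 0, 0, 0)ᵀ.
Then v_2 = N · v_3 = (0, 3, 3, 9)ᵀ.
Then v_1 = N · v_2 = (3, 0, -6, 3)ᵀ.

Sanity check: (A − (2)·I) v_1 = (0, 0, 0, 0)ᵀ = 0. ✓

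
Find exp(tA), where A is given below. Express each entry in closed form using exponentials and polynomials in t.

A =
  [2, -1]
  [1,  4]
e^{tA} =
  [-t*exp(3*t) + exp(3*t), -t*exp(3*t)]
  [t*exp(3*t), t*exp(3*t) + exp(3*t)]

Strategy: write A = P · J · P⁻¹ where J is a Jordan canonical form, so e^{tA} = P · e^{tJ} · P⁻¹, and e^{tJ} can be computed block-by-block.

A has Jordan form
J =
  [3, 1]
  [0, 3]
(up to reordering of blocks).

Per-block formulas:
  For a 2×2 Jordan block J_2(3): exp(t · J_2(3)) = e^(3t)·(I + t·N), where N is the 2×2 nilpotent shift.

After assembling e^{tJ} and conjugating by P, we get:

e^{tA} =
  [-t*exp(3*t) + exp(3*t), -t*exp(3*t)]
  [t*exp(3*t), t*exp(3*t) + exp(3*t)]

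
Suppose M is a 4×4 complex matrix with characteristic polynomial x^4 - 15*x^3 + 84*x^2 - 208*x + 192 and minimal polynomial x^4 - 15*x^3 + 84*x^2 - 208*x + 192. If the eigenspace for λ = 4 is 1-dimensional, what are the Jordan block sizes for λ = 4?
Block sizes for λ = 4: [3]

Step 1 — from the characteristic polynomial, algebraic multiplicity of λ = 4 is 3. From dim ker(M − (4)·I) = 1, there are exactly 1 Jordan blocks for λ = 4.
Step 2 — from the minimal polynomial, the factor (x − 4)^3 tells us the largest block for λ = 4 has size 3.
Step 3 — with total size 3, 1 blocks, and largest block 3, the block sizes (in nonincreasing order) are [3].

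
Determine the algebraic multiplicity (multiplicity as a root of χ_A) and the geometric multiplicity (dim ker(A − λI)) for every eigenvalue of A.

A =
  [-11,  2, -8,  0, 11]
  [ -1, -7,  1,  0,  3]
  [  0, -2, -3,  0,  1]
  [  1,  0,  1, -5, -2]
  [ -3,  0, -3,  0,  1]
λ = -5: alg = 5, geom = 3

Step 1 — factor the characteristic polynomial to read off the algebraic multiplicities:
  χ_A(x) = (x + 5)^5

Step 2 — compute geometric multiplicities via the rank-nullity identity g(λ) = n − rank(A − λI):
  rank(A − (-5)·I) = 2, so dim ker(A − (-5)·I) = n − 2 = 3

Summary:
  λ = -5: algebraic multiplicity = 5, geometric multiplicity = 3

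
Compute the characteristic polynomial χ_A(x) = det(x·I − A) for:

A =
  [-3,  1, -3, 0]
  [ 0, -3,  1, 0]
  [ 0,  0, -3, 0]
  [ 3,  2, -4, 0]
x^4 + 9*x^3 + 27*x^2 + 27*x

Expanding det(x·I − A) (e.g. by cofactor expansion or by noting that A is similar to its Jordan form J, which has the same characteristic polynomial as A) gives
  χ_A(x) = x^4 + 9*x^3 + 27*x^2 + 27*x
which factors as x*(x + 3)^3. The eigenvalues (with algebraic multiplicities) are λ = -3 with multiplicity 3, λ = 0 with multiplicity 1.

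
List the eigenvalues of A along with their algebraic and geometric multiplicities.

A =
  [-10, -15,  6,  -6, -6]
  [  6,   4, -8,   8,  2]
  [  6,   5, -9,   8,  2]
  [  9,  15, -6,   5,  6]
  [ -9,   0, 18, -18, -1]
λ = -4: alg = 2, geom = 1; λ = -1: alg = 3, geom = 3

Step 1 — factor the characteristic polynomial to read off the algebraic multiplicities:
  χ_A(x) = (x + 1)^3*(x + 4)^2

Step 2 — compute geometric multiplicities via the rank-nullity identity g(λ) = n − rank(A − λI):
  rank(A − (-4)·I) = 4, so dim ker(A − (-4)·I) = n − 4 = 1
  rank(A − (-1)·I) = 2, so dim ker(A − (-1)·I) = n − 2 = 3

Summary:
  λ = -4: algebraic multiplicity = 2, geometric multiplicity = 1
  λ = -1: algebraic multiplicity = 3, geometric multiplicity = 3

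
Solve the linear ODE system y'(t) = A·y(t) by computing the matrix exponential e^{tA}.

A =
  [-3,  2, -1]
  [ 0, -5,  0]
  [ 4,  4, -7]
e^{tA} =
  [2*t*exp(-5*t) + exp(-5*t), 2*t*exp(-5*t), -t*exp(-5*t)]
  [0, exp(-5*t), 0]
  [4*t*exp(-5*t), 4*t*exp(-5*t), -2*t*exp(-5*t) + exp(-5*t)]

Strategy: write A = P · J · P⁻¹ where J is a Jordan canonical form, so e^{tA} = P · e^{tJ} · P⁻¹, and e^{tJ} can be computed block-by-block.

A has Jordan form
J =
  [-5,  1,  0]
  [ 0, -5,  0]
  [ 0,  0, -5]
(up to reordering of blocks).

Per-block formulas:
  For a 1×1 block at λ = -5: exp(t · [-5]) = [e^(-5t)].
  For a 2×2 Jordan block J_2(-5): exp(t · J_2(-5)) = e^(-5t)·(I + t·N), where N is the 2×2 nilpotent shift.

After assembling e^{tJ} and conjugating by P, we get:

e^{tA} =
  [2*t*exp(-5*t) + exp(-5*t), 2*t*exp(-5*t), -t*exp(-5*t)]
  [0, exp(-5*t), 0]
  [4*t*exp(-5*t), 4*t*exp(-5*t), -2*t*exp(-5*t) + exp(-5*t)]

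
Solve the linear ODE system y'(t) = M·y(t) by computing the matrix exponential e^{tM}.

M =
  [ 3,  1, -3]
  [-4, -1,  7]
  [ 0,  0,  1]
e^{tM} =
  [2*t*exp(t) + exp(t), t*exp(t), t^2*exp(t)/2 - 3*t*exp(t)]
  [-4*t*exp(t), -2*t*exp(t) + exp(t), -t^2*exp(t) + 7*t*exp(t)]
  [0, 0, exp(t)]

Strategy: write M = P · J · P⁻¹ where J is a Jordan canonical form, so e^{tM} = P · e^{tJ} · P⁻¹, and e^{tJ} can be computed block-by-block.

M has Jordan form
J =
  [1, 1, 0]
  [0, 1, 1]
  [0, 0, 1]
(up to reordering of blocks).

Per-block formulas:
  For a 3×3 Jordan block J_3(1): exp(t · J_3(1)) = e^(1t)·(I + t·N + (t^2/2)·N^2), where N is the 3×3 nilpotent shift.

After assembling e^{tJ} and conjugating by P, we get:

e^{tM} =
  [2*t*exp(t) + exp(t), t*exp(t), t^2*exp(t)/2 - 3*t*exp(t)]
  [-4*t*exp(t), -2*t*exp(t) + exp(t), -t^2*exp(t) + 7*t*exp(t)]
  [0, 0, exp(t)]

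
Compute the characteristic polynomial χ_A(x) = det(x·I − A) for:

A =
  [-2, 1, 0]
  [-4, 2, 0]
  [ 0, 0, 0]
x^3

Expanding det(x·I − A) (e.g. by cofactor expansion or by noting that A is similar to its Jordan form J, which has the same characteristic polynomial as A) gives
  χ_A(x) = x^3
which factors as x^3. The eigenvalues (with algebraic multiplicities) are λ = 0 with multiplicity 3.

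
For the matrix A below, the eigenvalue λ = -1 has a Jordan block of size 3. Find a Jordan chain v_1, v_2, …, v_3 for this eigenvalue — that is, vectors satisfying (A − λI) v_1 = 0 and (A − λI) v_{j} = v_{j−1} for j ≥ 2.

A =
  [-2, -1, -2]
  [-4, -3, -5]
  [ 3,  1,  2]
A Jordan chain for λ = -1 of length 3:
v_1 = (-1, -3, 2)ᵀ
v_2 = (-1, -4, 3)ᵀ
v_3 = (1, 0, 0)ᵀ

Let N = A − (-1)·I. We want v_3 with N^3 v_3 = 0 but N^2 v_3 ≠ 0; then v_{j-1} := N · v_j for j = 3, …, 2.

Pick v_3 = (1, 0, 0)ᵀ.
Then v_2 = N · v_3 = (-1, -4, 3)ᵀ.
Then v_1 = N · v_2 = (-1, -3, 2)ᵀ.

Sanity check: (A − (-1)·I) v_1 = (0, 0, 0)ᵀ = 0. ✓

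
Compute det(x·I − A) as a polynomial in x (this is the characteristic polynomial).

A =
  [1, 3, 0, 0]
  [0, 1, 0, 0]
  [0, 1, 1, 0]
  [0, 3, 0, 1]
x^4 - 4*x^3 + 6*x^2 - 4*x + 1

Expanding det(x·I − A) (e.g. by cofactor expansion or by noting that A is similar to its Jordan form J, which has the same characteristic polynomial as A) gives
  χ_A(x) = x^4 - 4*x^3 + 6*x^2 - 4*x + 1
which factors as (x - 1)^4. The eigenvalues (with algebraic multiplicities) are λ = 1 with multiplicity 4.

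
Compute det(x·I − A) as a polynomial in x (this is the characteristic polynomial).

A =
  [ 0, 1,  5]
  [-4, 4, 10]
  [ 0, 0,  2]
x^3 - 6*x^2 + 12*x - 8

Expanding det(x·I − A) (e.g. by cofactor expansion or by noting that A is similar to its Jordan form J, which has the same characteristic polynomial as A) gives
  χ_A(x) = x^3 - 6*x^2 + 12*x - 8
which factors as (x - 2)^3. The eigenvalues (with algebraic multiplicities) are λ = 2 with multiplicity 3.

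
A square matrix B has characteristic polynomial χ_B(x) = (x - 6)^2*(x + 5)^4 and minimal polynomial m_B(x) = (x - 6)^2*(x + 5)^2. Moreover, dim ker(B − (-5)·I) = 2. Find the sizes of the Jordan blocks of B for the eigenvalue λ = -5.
Block sizes for λ = -5: [2, 2]

Step 1 — from the characteristic polynomial, algebraic multiplicity of λ = -5 is 4. From dim ker(B − (-5)·I) = 2, there are exactly 2 Jordan blocks for λ = -5.
Step 2 — from the minimal polynomial, the factor (x + 5)^2 tells us the largest block for λ = -5 has size 2.
Step 3 — with total size 4, 2 blocks, and largest block 2, the block sizes (in nonincreasing order) are [2, 2].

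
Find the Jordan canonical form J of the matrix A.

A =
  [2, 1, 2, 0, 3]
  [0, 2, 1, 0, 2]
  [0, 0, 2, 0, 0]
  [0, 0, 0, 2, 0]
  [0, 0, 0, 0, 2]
J_3(2) ⊕ J_1(2) ⊕ J_1(2)

The characteristic polynomial is
  det(x·I − A) = x^5 - 10*x^4 + 40*x^3 - 80*x^2 + 80*x - 32 = (x - 2)^5

Eigenvalues and multiplicities (the geometric multiplicity of λ is n − rank(A − λI), which equals the number of Jordan blocks for λ):
  λ = 2: algebraic multiplicity = 5, geometric multiplicity = 3

Determining the block sizes for each eigenvalue:
  λ = 2: with am = 5 and gm = 3, the partition is not yet determined (e.g. several partitions of 5 into 3 parts exist). Let N = A − (2)·I. Computing rank(N^1) = 2, rank(N^2) = 1, rank(N^3) = 0; the number of blocks of size ≥ j is rank(N^{j−1}) − rank(N^j), giving [3, 1, 1]. So we have 1 block(s) of size 3, 2 block(s) of size 1 → block sizes [3, 1, 1]

Assembling the blocks gives a Jordan form
J =
  [2, 1, 0, 0, 0]
  [0, 2, 1, 0, 0]
  [0, 0, 2, 0, 0]
  [0, 0, 0, 2, 0]
  [0, 0, 0, 0, 2]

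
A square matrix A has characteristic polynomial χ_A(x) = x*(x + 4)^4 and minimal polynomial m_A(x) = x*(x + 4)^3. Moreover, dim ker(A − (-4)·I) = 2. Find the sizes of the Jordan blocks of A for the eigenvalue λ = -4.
Block sizes for λ = -4: [3, 1]

Step 1 — from the characteristic polynomial, algebraic multiplicity of λ = -4 is 4. From dim ker(A − (-4)·I) = 2, there are exactly 2 Jordan blocks for λ = -4.
Step 2 — from the minimal polynomial, the factor (x + 4)^3 tells us the largest block for λ = -4 has size 3.
Step 3 — with total size 4, 2 blocks, and largest block 3, the block sizes (in nonincreasing order) are [3, 1].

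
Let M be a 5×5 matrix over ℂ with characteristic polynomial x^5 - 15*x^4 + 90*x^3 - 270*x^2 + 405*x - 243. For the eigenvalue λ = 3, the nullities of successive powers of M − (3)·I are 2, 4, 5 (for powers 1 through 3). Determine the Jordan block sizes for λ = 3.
Block sizes for λ = 3: [3, 2]

From the dimensions of kernels of powers, the number of Jordan blocks of size at least j is d_j − d_{j−1} where d_j = dim ker(N^j) (with d_0 = 0). Computing the differences gives [2, 2, 1].
The number of blocks of size exactly k is (#blocks of size ≥ k) − (#blocks of size ≥ k + 1), so the partition is: 1 block(s) of size 2, 1 block(s) of size 3.
In nonincreasing order the block sizes are [3, 2].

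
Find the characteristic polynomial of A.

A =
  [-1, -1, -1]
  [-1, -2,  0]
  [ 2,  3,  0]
x^3 + 3*x^2 + 3*x + 1

Expanding det(x·I − A) (e.g. by cofactor expansion or by noting that A is similar to its Jordan form J, which has the same characteristic polynomial as A) gives
  χ_A(x) = x^3 + 3*x^2 + 3*x + 1
which factors as (x + 1)^3. The eigenvalues (with algebraic multiplicities) are λ = -1 with multiplicity 3.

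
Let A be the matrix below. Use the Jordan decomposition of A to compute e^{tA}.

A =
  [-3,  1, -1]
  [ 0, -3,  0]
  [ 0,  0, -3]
e^{tA} =
  [exp(-3*t), t*exp(-3*t), -t*exp(-3*t)]
  [0, exp(-3*t), 0]
  [0, 0, exp(-3*t)]

Strategy: write A = P · J · P⁻¹ where J is a Jordan canonical form, so e^{tA} = P · e^{tJ} · P⁻¹, and e^{tJ} can be computed block-by-block.

A has Jordan form
J =
  [-3,  1,  0]
  [ 0, -3,  0]
  [ 0,  0, -3]
(up to reordering of blocks).

Per-block formulas:
  For a 1×1 block at λ = -3: exp(t · [-3]) = [e^(-3t)].
  For a 2×2 Jordan block J_2(-3): exp(t · J_2(-3)) = e^(-3t)·(I + t·N), where N is the 2×2 nilpotent shift.

After assembling e^{tJ} and conjugating by P, we get:

e^{tA} =
  [exp(-3*t), t*exp(-3*t), -t*exp(-3*t)]
  [0, exp(-3*t), 0]
  [0, 0, exp(-3*t)]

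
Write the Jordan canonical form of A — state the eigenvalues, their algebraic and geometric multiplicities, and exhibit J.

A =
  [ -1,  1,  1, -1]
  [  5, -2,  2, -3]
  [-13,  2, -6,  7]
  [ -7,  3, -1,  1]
J_2(-2) ⊕ J_2(-2)

The characteristic polynomial is
  det(x·I − A) = x^4 + 8*x^3 + 24*x^2 + 32*x + 16 = (x + 2)^4

Eigenvalues and multiplicities (the geometric multiplicity of λ is n − rank(A − λI), which equals the number of Jordan blocks for λ):
  λ = -2: algebraic multiplicity = 4, geometric multiplicity = 2

Determining the block sizes for each eigenvalue:
  λ = -2: with am = 4 and gm = 2, the partition is not yet determined (e.g. several partitions of 4 into 2 parts exist). Let N = A − (-2)·I. Computing rank(N^1) = 2, rank(N^2) = 0; the number of blocks of size ≥ j is rank(N^{j−1}) − rank(N^j), giving [2, 2]. So we have 2 block(s) of size 2 → block sizes [2, 2]

Assembling the blocks gives a Jordan form
J =
  [-2,  1,  0,  0]
  [ 0, -2,  0,  0]
  [ 0,  0, -2,  1]
  [ 0,  0,  0, -2]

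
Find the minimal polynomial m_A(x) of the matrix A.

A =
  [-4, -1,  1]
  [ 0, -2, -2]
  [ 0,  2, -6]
x^2 + 8*x + 16

The characteristic polynomial is χ_A(x) = (x + 4)^3, so the eigenvalues are known. The minimal polynomial is
  m_A(x) = Π_λ (x − λ)^{k_λ}
where k_λ is the size of the *largest* Jordan block for λ (equivalently, the smallest k with (A − λI)^k v = 0 for every generalised eigenvector v of λ).

  λ = -4: largest Jordan block has size 2, contributing (x + 4)^2

So m_A(x) = (x + 4)^2 = x^2 + 8*x + 16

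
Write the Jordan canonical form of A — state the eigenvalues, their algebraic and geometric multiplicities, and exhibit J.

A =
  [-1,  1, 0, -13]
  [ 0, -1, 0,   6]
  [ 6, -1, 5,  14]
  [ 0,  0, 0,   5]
J_2(-1) ⊕ J_2(5)

The characteristic polynomial is
  det(x·I − A) = x^4 - 8*x^3 + 6*x^2 + 40*x + 25 = (x - 5)^2*(x + 1)^2

Eigenvalues and multiplicities (the geometric multiplicity of λ is n − rank(A − λI), which equals the number of Jordan blocks for λ):
  λ = -1: algebraic multiplicity = 2, geometric multiplicity = 1
  λ = 5: algebraic multiplicity = 2, geometric multiplicity = 1

Determining the block sizes for each eigenvalue:
  λ = -1: one block (gm = 1), so the single block has size am = 2 → block sizes [2]
  λ = 5: one block (gm = 1), so the single block has size am = 2 → block sizes [2]

Assembling the blocks gives a Jordan form
J =
  [-1,  1, 0, 0]
  [ 0, -1, 0, 0]
  [ 0,  0, 5, 1]
  [ 0,  0, 0, 5]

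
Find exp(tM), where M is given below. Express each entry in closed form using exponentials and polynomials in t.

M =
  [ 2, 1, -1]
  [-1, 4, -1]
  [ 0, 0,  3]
e^{tM} =
  [-t*exp(3*t) + exp(3*t), t*exp(3*t), -t*exp(3*t)]
  [-t*exp(3*t), t*exp(3*t) + exp(3*t), -t*exp(3*t)]
  [0, 0, exp(3*t)]

Strategy: write M = P · J · P⁻¹ where J is a Jordan canonical form, so e^{tM} = P · e^{tJ} · P⁻¹, and e^{tJ} can be computed block-by-block.

M has Jordan form
J =
  [3, 1, 0]
  [0, 3, 0]
  [0, 0, 3]
(up to reordering of blocks).

Per-block formulas:
  For a 1×1 block at λ = 3: exp(t · [3]) = [e^(3t)].
  For a 2×2 Jordan block J_2(3): exp(t · J_2(3)) = e^(3t)·(I + t·N), where N is the 2×2 nilpotent shift.

After assembling e^{tJ} and conjugating by P, we get:

e^{tM} =
  [-t*exp(3*t) + exp(3*t), t*exp(3*t), -t*exp(3*t)]
  [-t*exp(3*t), t*exp(3*t) + exp(3*t), -t*exp(3*t)]
  [0, 0, exp(3*t)]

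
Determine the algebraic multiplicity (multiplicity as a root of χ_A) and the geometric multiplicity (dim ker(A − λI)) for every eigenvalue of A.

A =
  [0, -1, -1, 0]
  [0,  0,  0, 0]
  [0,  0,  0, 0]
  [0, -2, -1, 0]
λ = 0: alg = 4, geom = 2

Step 1 — factor the characteristic polynomial to read off the algebraic multiplicities:
  χ_A(x) = x^4

Step 2 — compute geometric multiplicities via the rank-nullity identity g(λ) = n − rank(A − λI):
  rank(A − (0)·I) = 2, so dim ker(A − (0)·I) = n − 2 = 2

Summary:
  λ = 0: algebraic multiplicity = 4, geometric multiplicity = 2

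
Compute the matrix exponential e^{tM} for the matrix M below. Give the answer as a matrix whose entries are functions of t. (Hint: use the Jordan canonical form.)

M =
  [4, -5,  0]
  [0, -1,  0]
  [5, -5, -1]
e^{tM} =
  [exp(4*t), -exp(4*t) + exp(-t), 0]
  [0, exp(-t), 0]
  [exp(4*t) - exp(-t), -exp(4*t) + exp(-t), exp(-t)]

Strategy: write M = P · J · P⁻¹ where J is a Jordan canonical form, so e^{tM} = P · e^{tJ} · P⁻¹, and e^{tJ} can be computed block-by-block.

M has Jordan form
J =
  [-1,  0, 0]
  [ 0, -1, 0]
  [ 0,  0, 4]
(up to reordering of blocks).

Per-block formulas:
  For a 1×1 block at λ = -1: exp(t · [-1]) = [e^(-1t)].
  For a 1×1 block at λ = 4: exp(t · [4]) = [e^(4t)].

After assembling e^{tJ} and conjugating by P, we get:

e^{tM} =
  [exp(4*t), -exp(4*t) + exp(-t), 0]
  [0, exp(-t), 0]
  [exp(4*t) - exp(-t), -exp(4*t) + exp(-t), exp(-t)]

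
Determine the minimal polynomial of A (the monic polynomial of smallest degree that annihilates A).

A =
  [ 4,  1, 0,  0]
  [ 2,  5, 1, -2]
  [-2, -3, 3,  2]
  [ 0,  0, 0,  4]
x^3 - 12*x^2 + 48*x - 64

The characteristic polynomial is χ_A(x) = (x - 4)^4, so the eigenvalues are known. The minimal polynomial is
  m_A(x) = Π_λ (x − λ)^{k_λ}
where k_λ is the size of the *largest* Jordan block for λ (equivalently, the smallest k with (A − λI)^k v = 0 for every generalised eigenvector v of λ).

  λ = 4: largest Jordan block has size 3, contributing (x − 4)^3

So m_A(x) = (x - 4)^3 = x^3 - 12*x^2 + 48*x - 64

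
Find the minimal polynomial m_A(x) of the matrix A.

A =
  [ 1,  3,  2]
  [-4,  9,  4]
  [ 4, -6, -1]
x^2 - 6*x + 9

The characteristic polynomial is χ_A(x) = (x - 3)^3, so the eigenvalues are known. The minimal polynomial is
  m_A(x) = Π_λ (x − λ)^{k_λ}
where k_λ is the size of the *largest* Jordan block for λ (equivalently, the smallest k with (A − λI)^k v = 0 for every generalised eigenvector v of λ).

  λ = 3: largest Jordan block has size 2, contributing (x − 3)^2

So m_A(x) = (x - 3)^2 = x^2 - 6*x + 9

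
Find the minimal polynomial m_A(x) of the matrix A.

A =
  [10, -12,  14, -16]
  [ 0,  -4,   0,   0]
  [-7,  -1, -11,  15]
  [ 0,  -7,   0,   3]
x^3 - 2*x^2 - 15*x + 36

The characteristic polynomial is χ_A(x) = (x - 3)^2*(x + 4)^2, so the eigenvalues are known. The minimal polynomial is
  m_A(x) = Π_λ (x − λ)^{k_λ}
where k_λ is the size of the *largest* Jordan block for λ (equivalently, the smallest k with (A − λI)^k v = 0 for every generalised eigenvector v of λ).

  λ = -4: largest Jordan block has size 1, contributing (x + 4)
  λ = 3: largest Jordan block has size 2, contributing (x − 3)^2

So m_A(x) = (x - 3)^2*(x + 4) = x^3 - 2*x^2 - 15*x + 36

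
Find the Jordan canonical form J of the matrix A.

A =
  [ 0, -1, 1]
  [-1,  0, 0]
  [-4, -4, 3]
J_3(1)

The characteristic polynomial is
  det(x·I − A) = x^3 - 3*x^2 + 3*x - 1 = (x - 1)^3

Eigenvalues and multiplicities (the geometric multiplicity of λ is n − rank(A − λI), which equals the number of Jordan blocks for λ):
  λ = 1: algebraic multiplicity = 3, geometric multiplicity = 1

Determining the block sizes for each eigenvalue:
  λ = 1: one block (gm = 1), so the single block has size am = 3 → block sizes [3]

Assembling the blocks gives a Jordan form
J =
  [1, 1, 0]
  [0, 1, 1]
  [0, 0, 1]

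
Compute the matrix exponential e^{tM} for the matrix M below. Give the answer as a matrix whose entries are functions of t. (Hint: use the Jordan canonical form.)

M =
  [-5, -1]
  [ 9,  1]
e^{tM} =
  [-3*t*exp(-2*t) + exp(-2*t), -t*exp(-2*t)]
  [9*t*exp(-2*t), 3*t*exp(-2*t) + exp(-2*t)]

Strategy: write M = P · J · P⁻¹ where J is a Jordan canonical form, so e^{tM} = P · e^{tJ} · P⁻¹, and e^{tJ} can be computed block-by-block.

M has Jordan form
J =
  [-2,  1]
  [ 0, -2]
(up to reordering of blocks).

Per-block formulas:
  For a 2×2 Jordan block J_2(-2): exp(t · J_2(-2)) = e^(-2t)·(I + t·N), where N is the 2×2 nilpotent shift.

After assembling e^{tJ} and conjugating by P, we get:

e^{tM} =
  [-3*t*exp(-2*t) + exp(-2*t), -t*exp(-2*t)]
  [9*t*exp(-2*t), 3*t*exp(-2*t) + exp(-2*t)]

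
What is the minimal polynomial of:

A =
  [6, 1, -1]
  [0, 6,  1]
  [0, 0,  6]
x^3 - 18*x^2 + 108*x - 216

The characteristic polynomial is χ_A(x) = (x - 6)^3, so the eigenvalues are known. The minimal polynomial is
  m_A(x) = Π_λ (x − λ)^{k_λ}
where k_λ is the size of the *largest* Jordan block for λ (equivalently, the smallest k with (A − λI)^k v = 0 for every generalised eigenvector v of λ).

  λ = 6: largest Jordan block has size 3, contributing (x − 6)^3

So m_A(x) = (x - 6)^3 = x^3 - 18*x^2 + 108*x - 216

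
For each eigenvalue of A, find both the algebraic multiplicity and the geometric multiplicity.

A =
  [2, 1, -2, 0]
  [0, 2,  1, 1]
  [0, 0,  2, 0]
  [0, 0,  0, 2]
λ = 2: alg = 4, geom = 2

Step 1 — factor the characteristic polynomial to read off the algebraic multiplicities:
  χ_A(x) = (x - 2)^4

Step 2 — compute geometric multiplicities via the rank-nullity identity g(λ) = n − rank(A − λI):
  rank(A − (2)·I) = 2, so dim ker(A − (2)·I) = n − 2 = 2

Summary:
  λ = 2: algebraic multiplicity = 4, geometric multiplicity = 2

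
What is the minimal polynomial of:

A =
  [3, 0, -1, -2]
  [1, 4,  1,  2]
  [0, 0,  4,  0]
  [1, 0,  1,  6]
x^2 - 9*x + 20

The characteristic polynomial is χ_A(x) = (x - 5)*(x - 4)^3, so the eigenvalues are known. The minimal polynomial is
  m_A(x) = Π_λ (x − λ)^{k_λ}
where k_λ is the size of the *largest* Jordan block for λ (equivalently, the smallest k with (A − λI)^k v = 0 for every generalised eigenvector v of λ).

  λ = 4: largest Jordan block has size 1, contributing (x − 4)
  λ = 5: largest Jordan block has size 1, contributing (x − 5)

So m_A(x) = (x - 5)*(x - 4) = x^2 - 9*x + 20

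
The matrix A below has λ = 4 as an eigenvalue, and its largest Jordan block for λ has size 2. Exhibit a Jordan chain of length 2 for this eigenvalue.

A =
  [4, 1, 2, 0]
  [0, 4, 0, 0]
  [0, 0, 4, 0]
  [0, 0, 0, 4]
A Jordan chain for λ = 4 of length 2:
v_1 = (1, 0, 0, 0)ᵀ
v_2 = (0, 1, 0, 0)ᵀ

Let N = A − (4)·I. We want v_2 with N^2 v_2 = 0 but N^1 v_2 ≠ 0; then v_{j-1} := N · v_j for j = 2, …, 2.

Pick v_2 = (0, 1, 0, 0)ᵀ.
Then v_1 = N · v_2 = (1, 0, 0, 0)ᵀ.

Sanity check: (A − (4)·I) v_1 = (0, 0, 0, 0)ᵀ = 0. ✓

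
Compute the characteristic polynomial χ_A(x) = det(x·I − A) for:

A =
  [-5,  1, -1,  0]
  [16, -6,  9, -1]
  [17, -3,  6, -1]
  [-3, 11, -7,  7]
x^4 - 2*x^3 - 39*x^2 + 40*x + 400

Expanding det(x·I − A) (e.g. by cofactor expansion or by noting that A is similar to its Jordan form J, which has the same characteristic polynomial as A) gives
  χ_A(x) = x^4 - 2*x^3 - 39*x^2 + 40*x + 400
which factors as (x - 5)^2*(x + 4)^2. The eigenvalues (with algebraic multiplicities) are λ = -4 with multiplicity 2, λ = 5 with multiplicity 2.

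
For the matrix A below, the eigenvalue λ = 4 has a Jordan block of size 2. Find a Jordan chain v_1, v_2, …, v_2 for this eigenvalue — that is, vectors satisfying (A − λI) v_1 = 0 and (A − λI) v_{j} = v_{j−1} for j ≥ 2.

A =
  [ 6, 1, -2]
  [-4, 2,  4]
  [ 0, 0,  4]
A Jordan chain for λ = 4 of length 2:
v_1 = (2, -4, 0)ᵀ
v_2 = (1, 0, 0)ᵀ

Let N = A − (4)·I. We want v_2 with N^2 v_2 = 0 but N^1 v_2 ≠ 0; then v_{j-1} := N · v_j for j = 2, …, 2.

Pick v_2 = (1, 0, 0)ᵀ.
Then v_1 = N · v_2 = (2, -4, 0)ᵀ.

Sanity check: (A − (4)·I) v_1 = (0, 0, 0)ᵀ = 0. ✓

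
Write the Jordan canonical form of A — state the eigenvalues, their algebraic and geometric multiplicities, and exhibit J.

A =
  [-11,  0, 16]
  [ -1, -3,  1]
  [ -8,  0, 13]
J_2(-3) ⊕ J_1(5)

The characteristic polynomial is
  det(x·I − A) = x^3 + x^2 - 21*x - 45 = (x - 5)*(x + 3)^2

Eigenvalues and multiplicities (the geometric multiplicity of λ is n − rank(A − λI), which equals the number of Jordan blocks for λ):
  λ = -3: algebraic multiplicity = 2, geometric multiplicity = 1
  λ = 5: algebraic multiplicity = 1, geometric multiplicity = 1

Determining the block sizes for each eigenvalue:
  λ = -3: one block (gm = 1), so the single block has size am = 2 → block sizes [2]
  λ = 5: one block (gm = 1), so the single block has size am = 1 → block sizes [1]

Assembling the blocks gives a Jordan form
J =
  [-3,  1, 0]
  [ 0, -3, 0]
  [ 0,  0, 5]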